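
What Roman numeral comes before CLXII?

CLXII = 162; previous is 161

CLXI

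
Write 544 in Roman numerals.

Convert 544 to Roman numerals:
  544 contains 1×500 (D)
  44 contains 1×40 (XL)
  4 contains 1×4 (IV)

DXLIV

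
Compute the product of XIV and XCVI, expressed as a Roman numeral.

XIV = 14
XCVI = 96
14 × 96 = 1344

MCCCXLIV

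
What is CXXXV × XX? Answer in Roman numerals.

CXXXV = 135
XX = 20
135 × 20 = 2700

MMDCC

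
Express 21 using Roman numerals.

Convert 21 to Roman numerals:
  21 contains 2×10 (XX)
  1 contains 1×1 (I)

XXI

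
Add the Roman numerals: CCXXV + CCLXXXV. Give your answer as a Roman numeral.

CCXXV = 225
CCLXXXV = 285
225 + 285 = 510

DX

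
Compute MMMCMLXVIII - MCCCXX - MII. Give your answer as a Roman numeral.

MMMCMLXVIII = 3968, MCCCXX = 1320, MII = 1002
3968 - 1320 = 2648
2648 - 1002 = 1646

MDCXLVI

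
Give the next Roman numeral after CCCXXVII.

CCCXXVII = 327, so the next integer is 327 + 1 = 328

CCCXXVIII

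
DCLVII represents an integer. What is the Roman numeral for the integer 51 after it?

DCLVII = 657
657 + 51 = 708

DCCVIII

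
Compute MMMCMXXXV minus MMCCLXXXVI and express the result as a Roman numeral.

MMMCMXXXV = 3935
MMCCLXXXVI = 2286
3935 - 2286 = 1649

MDCXLIX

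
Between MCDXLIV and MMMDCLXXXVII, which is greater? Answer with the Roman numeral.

MCDXLIV = 1444
MMMDCLXXXVII = 3687
3687 is larger

MMMDCLXXXVII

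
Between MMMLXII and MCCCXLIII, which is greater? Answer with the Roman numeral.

MMMLXII = 3062
MCCCXLIII = 1343
3062 is larger

MMMLXII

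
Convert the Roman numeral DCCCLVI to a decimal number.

DCCCLVI: D=500, C=100, C=100, C=100, L=50, V=5, I=1
500 + 100 + 100 + 100 + 50 + 5 + 1 = 856

856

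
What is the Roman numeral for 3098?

Convert 3098 to Roman numerals:
  3098 contains 3×1000 (MMM)
  98 contains 1×90 (XC)
  8 contains 1×5 (V)
  3 contains 3×1 (III)

MMMXCVIII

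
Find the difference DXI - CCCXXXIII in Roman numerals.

DXI = 511
CCCXXXIII = 333
511 - 333 = 178

CLXXVIII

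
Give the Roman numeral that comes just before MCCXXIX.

MCCXXIX = 1229; previous is 1228

MCCXXVIII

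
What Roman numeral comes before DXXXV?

DXXXV = 535; previous is 534

DXXXIV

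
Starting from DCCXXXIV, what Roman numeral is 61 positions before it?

DCCXXXIV = 734
734 - 61 = 673

DCLXXIII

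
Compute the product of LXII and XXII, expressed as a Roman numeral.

LXII = 62
XXII = 22
62 × 22 = 1364

MCCCLXIV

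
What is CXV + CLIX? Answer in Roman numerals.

CXV = 115
CLIX = 159
115 + 159 = 274

CCLXXIV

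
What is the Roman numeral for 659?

Convert 659 to Roman numerals:
  659 contains 1×500 (D)
  159 contains 1×100 (C)
  59 contains 1×50 (L)
  9 contains 1×9 (IX)

DCLIX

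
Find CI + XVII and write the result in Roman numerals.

CI = 101
XVII = 17
101 + 17 = 118

CXVIII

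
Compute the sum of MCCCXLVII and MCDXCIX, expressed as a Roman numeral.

MCCCXLVII = 1347
MCDXCIX = 1499
1347 + 1499 = 2846

MMDCCCXLVI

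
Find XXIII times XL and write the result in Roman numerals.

XXIII = 23
XL = 40
23 × 40 = 920

CMXX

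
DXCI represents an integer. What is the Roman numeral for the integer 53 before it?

DXCI = 591
591 - 53 = 538

DXXXVIII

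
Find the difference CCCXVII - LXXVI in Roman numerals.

CCCXVII = 317
LXXVI = 76
317 - 76 = 241

CCXLI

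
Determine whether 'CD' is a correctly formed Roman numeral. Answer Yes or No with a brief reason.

'CD': Check the rules: uses only the symbols I, V, X, L, C, D, M; no symbol is repeated more than three times in a row; V, L and D each appear at most once; the only place a smaller symbol precedes a larger one is the allowed subtractive pair CD, the symbol right after such a pair (if any) is smaller than the pair's first symbol, and otherwise the values never increase from left to right. Value: CD = 400. So it is a valid standard Roman numeral.

Yes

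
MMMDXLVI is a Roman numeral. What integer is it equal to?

MMMDXLVI: M=1000, M=1000, M=1000, D=500, XL=40, V=5, I=1
1000 + 1000 + 1000 + 500 + 40 + 5 + 1 = 3546

3546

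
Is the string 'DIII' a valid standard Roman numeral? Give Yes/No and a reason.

'DIII': Check the rules: uses only the symbols I, V, X, L, C, D, M; no symbol is repeated more than three times in a row; V, L and D each appear at most once; no smaller symbol precedes a larger one (values never increase from left to right). Value: D (500) + I (1) + I (1) + I (1) = 503. So it is a valid standard Roman numeral.

Yes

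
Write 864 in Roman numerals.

Convert 864 to Roman numerals:
  864 contains 1×500 (D)
  364 contains 3×100 (CCC)
  64 contains 1×50 (L)
  14 contains 1×10 (X)
  4 contains 1×4 (IV)

DCCCLXIV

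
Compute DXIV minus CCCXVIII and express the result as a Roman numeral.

DXIV = 514
CCCXVIII = 318
514 - 318 = 196

CXCVI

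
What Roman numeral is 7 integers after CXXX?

CXXX = 130
130 + 7 = 137

CXXXVII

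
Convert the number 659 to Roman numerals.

Convert 659 to Roman numerals:
  659 contains 1×500 (D)
  159 contains 1×100 (C)
  59 contains 1×50 (L)
  9 contains 1×9 (IX)

DCLIX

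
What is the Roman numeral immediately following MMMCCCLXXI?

MMMCCCLXXI = 3371, so the next integer is 3371 + 1 = 3372

MMMCCCLXXII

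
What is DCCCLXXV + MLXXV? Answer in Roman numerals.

DCCCLXXV = 875
MLXXV = 1075
875 + 1075 = 1950

MCML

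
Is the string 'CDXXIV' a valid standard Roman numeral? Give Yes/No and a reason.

'CDXXIV': Check the rules: uses only the symbols I, V, X, L, C, D, M; no symbol is repeated more than three times in a row; V, L and D each appear at most once; the only places a smaller symbol precedes a larger one are the allowed subtractive pairs CD, IV, the symbol right after such a pair (if any) is smaller than the pair's first symbol, and otherwise the values never increase from left to right. Value: CD (400) + X (10) + X (10) + IV (4) = 424. So it is a valid standard Roman numeral.

Yes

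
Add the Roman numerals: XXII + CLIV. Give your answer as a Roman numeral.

XXII = 22
CLIV = 154
22 + 154 = 176

CLXXVI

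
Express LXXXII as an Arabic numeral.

LXXXII: L=50, X=10, X=10, X=10, I=1, I=1
50 + 10 + 10 + 10 + 1 + 1 = 82

82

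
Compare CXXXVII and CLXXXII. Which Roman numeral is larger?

CXXXVII = 137
CLXXXII = 182
182 is larger

CLXXXII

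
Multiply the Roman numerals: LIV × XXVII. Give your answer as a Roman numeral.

LIV = 54
XXVII = 27
54 × 27 = 1458

MCDLVIII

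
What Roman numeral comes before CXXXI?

CXXXI = 131, so the previous integer is 131 - 1 = 130

CXXX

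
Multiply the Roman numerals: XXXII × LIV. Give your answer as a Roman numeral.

XXXII = 32
LIV = 54
32 × 54 = 1728

MDCCXXVIII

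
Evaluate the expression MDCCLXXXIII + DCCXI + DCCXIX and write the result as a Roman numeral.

MDCCLXXXIII = 1783, DCCXI = 711, DCCXIX = 719
1783 + 711 = 2494
2494 + 719 = 3213

MMMCCXIII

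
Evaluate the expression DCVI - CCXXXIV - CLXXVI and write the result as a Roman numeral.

DCVI = 606, CCXXXIV = 234, CLXXVI = 176
606 - 234 = 372
372 - 176 = 196

CXCVI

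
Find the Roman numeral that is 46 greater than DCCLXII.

DCCLXII = 762
762 + 46 = 808

DCCCVIII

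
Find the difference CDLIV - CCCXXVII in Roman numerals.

CDLIV = 454
CCCXXVII = 327
454 - 327 = 127

CXXVII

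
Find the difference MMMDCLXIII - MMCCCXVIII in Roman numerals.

MMMDCLXIII = 3663
MMCCCXVIII = 2318
3663 - 2318 = 1345

MCCCXLV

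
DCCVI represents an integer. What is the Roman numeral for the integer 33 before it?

DCCVI = 706
706 - 33 = 673

DCLXXIII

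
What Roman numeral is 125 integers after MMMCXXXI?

MMMCXXXI = 3131
3131 + 125 = 3256

MMMCCLVI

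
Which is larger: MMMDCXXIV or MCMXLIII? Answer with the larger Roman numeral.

MMMDCXXIV = 3624
MCMXLIII = 1943
3624 is larger

MMMDCXXIV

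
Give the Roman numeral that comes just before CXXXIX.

CXXXIX = 139; previous is 138

CXXXVIII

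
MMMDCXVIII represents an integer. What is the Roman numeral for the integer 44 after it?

MMMDCXVIII = 3618
3618 + 44 = 3662

MMMDCLXII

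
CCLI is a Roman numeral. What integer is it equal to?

CCLI: C=100, C=100, L=50, I=1
100 + 100 + 50 + 1 = 251

251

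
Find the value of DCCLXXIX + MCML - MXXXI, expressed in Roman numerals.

DCCLXXIX = 779, MCML = 1950, MXXXI = 1031
779 + 1950 = 2729
2729 - 1031 = 1698

MDCXCVIII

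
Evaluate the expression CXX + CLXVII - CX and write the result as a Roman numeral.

CXX = 120, CLXVII = 167, CX = 110
120 + 167 = 287
287 - 110 = 177

CLXXVII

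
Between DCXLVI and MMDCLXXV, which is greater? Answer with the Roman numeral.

DCXLVI = 646
MMDCLXXV = 2675
2675 is larger

MMDCLXXV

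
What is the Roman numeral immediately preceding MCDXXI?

MCDXXI = 1421; previous is 1420

MCDXX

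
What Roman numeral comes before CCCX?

CCCX = 310, so the previous integer is 310 - 1 = 309

CCCIX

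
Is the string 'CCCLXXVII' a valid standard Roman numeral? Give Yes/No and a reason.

'CCCLXXVII': Check the rules: uses only the symbols I, V, X, L, C, D, M; no symbol is repeated more than three times in a row; V, L and D each appear at most once; no smaller symbol precedes a larger one (values never increase from left to right). Value: C (100) + C (100) + C (100) + L (50) + X (10) + X (10) + V (5) + I (1) + I (1) = 377. So it is a valid standard Roman numeral.

Yes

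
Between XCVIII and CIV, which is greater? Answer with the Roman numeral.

XCVIII = 98
CIV = 104
104 is larger

CIV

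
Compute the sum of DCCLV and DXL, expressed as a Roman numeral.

DCCLV = 755
DXL = 540
755 + 540 = 1295

MCCXCV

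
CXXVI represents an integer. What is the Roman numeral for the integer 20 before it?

CXXVI = 126
126 - 20 = 106

CVI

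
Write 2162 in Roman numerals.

Convert 2162 to Roman numerals:
  2162 contains 2×1000 (MM)
  162 contains 1×100 (C)
  62 contains 1×50 (L)
  12 contains 1×10 (X)
  2 contains 2×1 (II)

MMCLXII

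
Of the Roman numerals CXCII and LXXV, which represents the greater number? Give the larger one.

CXCII = 192
LXXV = 75
192 is larger

CXCII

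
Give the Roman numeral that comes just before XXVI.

XXVI = 26, so the previous integer is 26 - 1 = 25

XXV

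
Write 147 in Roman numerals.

Convert 147 to Roman numerals:
  147 contains 1×100 (C)
  47 contains 1×40 (XL)
  7 contains 1×5 (V)
  2 contains 2×1 (II)

CXLVII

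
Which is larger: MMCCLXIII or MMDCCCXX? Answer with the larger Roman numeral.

MMCCLXIII = 2263
MMDCCCXX = 2820
2820 is larger

MMDCCCXX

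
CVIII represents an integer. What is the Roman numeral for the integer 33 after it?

CVIII = 108
108 + 33 = 141

CXLI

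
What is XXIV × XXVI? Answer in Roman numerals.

XXIV = 24
XXVI = 26
24 × 26 = 624

DCXXIV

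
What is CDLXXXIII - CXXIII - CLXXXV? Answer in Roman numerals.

CDLXXXIII = 483, CXXIII = 123, CLXXXV = 185
483 - 123 = 360
360 - 185 = 175

CLXXV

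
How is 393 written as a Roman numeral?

Convert 393 to Roman numerals:
  393 contains 3×100 (CCC)
  93 contains 1×90 (XC)
  3 contains 3×1 (III)

CCCXCIII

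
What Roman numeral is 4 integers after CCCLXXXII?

CCCLXXXII = 382
382 + 4 = 386

CCCLXXXVI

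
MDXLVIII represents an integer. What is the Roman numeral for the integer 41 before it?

MDXLVIII = 1548
1548 - 41 = 1507

MDVII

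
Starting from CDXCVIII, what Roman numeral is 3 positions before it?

CDXCVIII = 498
498 - 3 = 495

CDXCV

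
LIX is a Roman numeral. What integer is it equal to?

LIX: L=50, IX=9
50 + 9 = 59

59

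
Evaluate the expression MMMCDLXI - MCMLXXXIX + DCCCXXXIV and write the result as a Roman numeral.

MMMCDLXI = 3461, MCMLXXXIX = 1989, DCCCXXXIV = 834
3461 - 1989 = 1472
1472 + 834 = 2306

MMCCCVI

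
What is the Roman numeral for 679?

Convert 679 to Roman numerals:
  679 contains 1×500 (D)
  179 contains 1×100 (C)
  79 contains 1×50 (L)
  29 contains 2×10 (XX)
  9 contains 1×9 (IX)

DCLXXIX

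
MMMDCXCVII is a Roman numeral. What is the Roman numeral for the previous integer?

MMMDCXCVII = 3697, so the previous integer is 3697 - 1 = 3696

MMMDCXCVI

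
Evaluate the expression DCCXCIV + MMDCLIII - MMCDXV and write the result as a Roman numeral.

DCCXCIV = 794, MMDCLIII = 2653, MMCDXV = 2415
794 + 2653 = 3447
3447 - 2415 = 1032

MXXXII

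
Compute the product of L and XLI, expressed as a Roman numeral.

L = 50
XLI = 41
50 × 41 = 2050

MML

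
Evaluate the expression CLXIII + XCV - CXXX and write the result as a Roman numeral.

CLXIII = 163, XCV = 95, CXXX = 130
163 + 95 = 258
258 - 130 = 128

CXXVIII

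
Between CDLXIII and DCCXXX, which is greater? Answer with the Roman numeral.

CDLXIII = 463
DCCXXX = 730
730 is larger

DCCXXX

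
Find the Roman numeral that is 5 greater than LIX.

LIX = 59
59 + 5 = 64

LXIV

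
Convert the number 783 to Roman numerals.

Convert 783 to Roman numerals:
  783 contains 1×500 (D)
  283 contains 2×100 (CC)
  83 contains 1×50 (L)
  33 contains 3×10 (XXX)
  3 contains 3×1 (III)

DCCLXXXIII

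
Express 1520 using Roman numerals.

Convert 1520 to Roman numerals:
  1520 contains 1×1000 (M)
  520 contains 1×500 (D)
  20 contains 2×10 (XX)

MDXX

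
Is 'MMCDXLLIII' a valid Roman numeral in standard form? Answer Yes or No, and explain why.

'MMCDXLLIII': L should not appear more than once

No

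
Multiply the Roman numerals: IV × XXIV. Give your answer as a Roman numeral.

IV = 4
XXIV = 24
4 × 24 = 96

XCVI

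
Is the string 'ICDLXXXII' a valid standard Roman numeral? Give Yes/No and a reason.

'ICDLXXXII': Invalid subtractive combination: IC

No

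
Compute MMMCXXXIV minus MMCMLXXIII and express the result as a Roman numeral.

MMMCXXXIV = 3134
MMCMLXXIII = 2973
3134 - 2973 = 161

CLXI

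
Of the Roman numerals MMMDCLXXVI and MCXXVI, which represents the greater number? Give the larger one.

MMMDCLXXVI = 3676
MCXXVI = 1126
3676 is larger

MMMDCLXXVI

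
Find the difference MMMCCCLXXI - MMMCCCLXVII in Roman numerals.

MMMCCCLXXI = 3371
MMMCCCLXVII = 3367
3371 - 3367 = 4

IV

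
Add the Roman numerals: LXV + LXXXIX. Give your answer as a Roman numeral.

LXV = 65
LXXXIX = 89
65 + 89 = 154

CLIV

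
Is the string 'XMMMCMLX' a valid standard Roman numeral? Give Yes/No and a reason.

'XMMMCMLX': Invalid subtractive combination: XM

No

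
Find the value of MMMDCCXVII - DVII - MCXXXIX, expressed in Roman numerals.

MMMDCCXVII = 3717, DVII = 507, MCXXXIX = 1139
3717 - 507 = 3210
3210 - 1139 = 2071

MMLXXI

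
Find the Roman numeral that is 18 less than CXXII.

CXXII = 122
122 - 18 = 104

CIV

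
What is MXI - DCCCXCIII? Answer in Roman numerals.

MXI = 1011
DCCCXCIII = 893
1011 - 893 = 118

CXVIII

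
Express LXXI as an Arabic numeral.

LXXI: L=50, X=10, X=10, I=1
50 + 10 + 10 + 1 = 71

71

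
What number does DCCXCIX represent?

DCCXCIX: D=500, C=100, C=100, XC=90, IX=9
500 + 100 + 100 + 90 + 9 = 799

799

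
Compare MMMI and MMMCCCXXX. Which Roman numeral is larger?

MMMI = 3001
MMMCCCXXX = 3330
3330 is larger

MMMCCCXXX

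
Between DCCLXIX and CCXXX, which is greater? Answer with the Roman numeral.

DCCLXIX = 769
CCXXX = 230
769 is larger

DCCLXIX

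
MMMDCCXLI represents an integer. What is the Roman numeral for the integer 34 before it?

MMMDCCXLI = 3741
3741 - 34 = 3707

MMMDCCVII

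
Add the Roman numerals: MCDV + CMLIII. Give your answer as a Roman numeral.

MCDV = 1405
CMLIII = 953
1405 + 953 = 2358

MMCCCLVIII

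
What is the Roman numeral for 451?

Convert 451 to Roman numerals:
  451 contains 1×400 (CD)
  51 contains 1×50 (L)
  1 contains 1×1 (I)

CDLI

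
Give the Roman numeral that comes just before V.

V = 5, so the previous integer is 5 - 1 = 4

IV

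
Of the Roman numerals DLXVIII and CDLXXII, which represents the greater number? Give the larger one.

DLXVIII = 568
CDLXXII = 472
568 is larger

DLXVIII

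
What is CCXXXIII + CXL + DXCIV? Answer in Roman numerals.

CCXXXIII = 233, CXL = 140, DXCIV = 594
233 + 140 = 373
373 + 594 = 967

CMLXVII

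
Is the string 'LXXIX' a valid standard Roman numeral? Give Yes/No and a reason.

'LXXIX': Check the rules: uses only the symbols I, V, X, L, C, D, M; no symbol is repeated more than three times in a row; V, L and D each appear at most once; the only place a smaller symbol precedes a larger one is the allowed subtractive pair IX, the symbol right after such a pair (if any) is smaller than the pair's first symbol, and otherwise the values never increase from left to right. Value: L (50) + X (10) + X (10) + IX (9) = 79. So it is a valid standard Roman numeral.

Yes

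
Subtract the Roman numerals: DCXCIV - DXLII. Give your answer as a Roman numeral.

DCXCIV = 694
DXLII = 542
694 - 542 = 152

CLII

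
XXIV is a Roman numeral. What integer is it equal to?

XXIV: X=10, X=10, IV=4
10 + 10 + 4 = 24

24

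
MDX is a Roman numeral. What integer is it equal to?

MDX: M=1000, D=500, X=10
1000 + 500 + 10 = 1510

1510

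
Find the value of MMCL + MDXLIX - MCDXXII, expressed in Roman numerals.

MMCL = 2150, MDXLIX = 1549, MCDXXII = 1422
2150 + 1549 = 3699
3699 - 1422 = 2277

MMCCLXXVII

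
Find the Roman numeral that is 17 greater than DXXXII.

DXXXII = 532
532 + 17 = 549

DXLIX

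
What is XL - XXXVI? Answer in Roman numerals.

XL = 40
XXXVI = 36
40 - 36 = 4

IV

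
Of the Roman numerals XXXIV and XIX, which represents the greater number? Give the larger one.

XXXIV = 34
XIX = 19
34 is larger

XXXIV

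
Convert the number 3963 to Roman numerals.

Convert 3963 to Roman numerals:
  3963 contains 3×1000 (MMM)
  963 contains 1×900 (CM)
  63 contains 1×50 (L)
  13 contains 1×10 (X)
  3 contains 3×1 (III)

MMMCMLXIII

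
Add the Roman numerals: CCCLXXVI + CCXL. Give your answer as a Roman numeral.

CCCLXXVI = 376
CCXL = 240
376 + 240 = 616

DCXVI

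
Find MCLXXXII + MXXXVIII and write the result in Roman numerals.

MCLXXXII = 1182
MXXXVIII = 1038
1182 + 1038 = 2220

MMCCXX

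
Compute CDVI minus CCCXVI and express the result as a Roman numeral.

CDVI = 406
CCCXVI = 316
406 - 316 = 90

XC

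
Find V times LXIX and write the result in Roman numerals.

V = 5
LXIX = 69
5 × 69 = 345

CCCXLV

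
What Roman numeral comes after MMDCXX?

MMDCXX = 2620, so the next integer is 2620 + 1 = 2621

MMDCXXI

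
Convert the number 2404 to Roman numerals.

Convert 2404 to Roman numerals:
  2404 contains 2×1000 (MM)
  404 contains 1×400 (CD)
  4 contains 1×4 (IV)

MMCDIV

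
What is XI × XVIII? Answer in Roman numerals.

XI = 11
XVIII = 18
11 × 18 = 198

CXCVIII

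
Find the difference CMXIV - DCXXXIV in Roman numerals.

CMXIV = 914
DCXXXIV = 634
914 - 634 = 280

CCLXXX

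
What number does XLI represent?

XLI: XL=40, I=1
40 + 1 = 41

41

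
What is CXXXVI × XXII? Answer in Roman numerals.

CXXXVI = 136
XXII = 22
136 × 22 = 2992

MMCMXCII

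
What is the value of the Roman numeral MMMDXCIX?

MMMDXCIX: M=1000, M=1000, M=1000, D=500, XC=90, IX=9
1000 + 1000 + 1000 + 500 + 90 + 9 = 3599

3599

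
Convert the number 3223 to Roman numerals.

Convert 3223 to Roman numerals:
  3223 contains 3×1000 (MMM)
  223 contains 2×100 (CC)
  23 contains 2×10 (XX)
  3 contains 3×1 (III)

MMMCCXXIII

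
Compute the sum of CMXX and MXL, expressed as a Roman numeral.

CMXX = 920
MXL = 1040
920 + 1040 = 1960

MCMLX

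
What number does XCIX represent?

XCIX: XC=90, IX=9
90 + 9 = 99

99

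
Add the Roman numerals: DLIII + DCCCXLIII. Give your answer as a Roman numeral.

DLIII = 553
DCCCXLIII = 843
553 + 843 = 1396

MCCCXCVI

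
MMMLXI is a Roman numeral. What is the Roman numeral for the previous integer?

MMMLXI = 3061, so the previous integer is 3061 - 1 = 3060

MMMLX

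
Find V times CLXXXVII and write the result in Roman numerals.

V = 5
CLXXXVII = 187
5 × 187 = 935

CMXXXV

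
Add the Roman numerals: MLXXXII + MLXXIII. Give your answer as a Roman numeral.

MLXXXII = 1082
MLXXIII = 1073
1082 + 1073 = 2155

MMCLV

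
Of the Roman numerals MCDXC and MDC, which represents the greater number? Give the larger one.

MCDXC = 1490
MDC = 1600
1600 is larger

MDC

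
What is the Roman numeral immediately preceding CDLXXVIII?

CDLXXVIII = 478; previous is 477

CDLXXVII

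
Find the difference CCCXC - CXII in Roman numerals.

CCCXC = 390
CXII = 112
390 - 112 = 278

CCLXXVIII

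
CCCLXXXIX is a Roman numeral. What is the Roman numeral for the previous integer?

CCCLXXXIX = 389, so the previous integer is 389 - 1 = 388

CCCLXXXVIII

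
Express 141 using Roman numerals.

Convert 141 to Roman numerals:
  141 contains 1×100 (C)
  41 contains 1×40 (XL)
  1 contains 1×1 (I)

CXLI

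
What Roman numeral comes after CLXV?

CLXV = 165, so the next integer is 165 + 1 = 166

CLXVI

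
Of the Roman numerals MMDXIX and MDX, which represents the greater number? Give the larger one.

MMDXIX = 2519
MDX = 1510
2519 is larger

MMDXIX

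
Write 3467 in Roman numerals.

Convert 3467 to Roman numerals:
  3467 contains 3×1000 (MMM)
  467 contains 1×400 (CD)
  67 contains 1×50 (L)
  17 contains 1×10 (X)
  7 contains 1×5 (V)
  2 contains 2×1 (II)

MMMCDLXVII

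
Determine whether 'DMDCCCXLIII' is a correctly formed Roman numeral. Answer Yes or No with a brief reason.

'DMDCCCXLIII': D should not appear more than once

No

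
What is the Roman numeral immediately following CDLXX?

CDLXX = 470; next is 471

CDLXXI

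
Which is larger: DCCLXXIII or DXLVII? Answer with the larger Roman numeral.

DCCLXXIII = 773
DXLVII = 547
773 is larger

DCCLXXIII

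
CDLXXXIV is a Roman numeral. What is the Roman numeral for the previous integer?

CDLXXXIV = 484, so the previous integer is 484 - 1 = 483

CDLXXXIII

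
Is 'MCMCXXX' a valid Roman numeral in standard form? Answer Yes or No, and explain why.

'MCMCXXX': C cannot come right after the subtractive pair CM: once C is subtracted in CM, the next symbol must be smaller than C

No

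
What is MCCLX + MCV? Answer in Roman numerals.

MCCLX = 1260
MCV = 1105
1260 + 1105 = 2365

MMCCCLXV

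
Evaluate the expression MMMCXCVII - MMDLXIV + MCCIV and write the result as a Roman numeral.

MMMCXCVII = 3197, MMDLXIV = 2564, MCCIV = 1204
3197 - 2564 = 633
633 + 1204 = 1837

MDCCCXXXVII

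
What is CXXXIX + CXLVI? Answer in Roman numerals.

CXXXIX = 139
CXLVI = 146
139 + 146 = 285

CCLXXXV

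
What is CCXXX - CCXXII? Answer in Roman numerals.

CCXXX = 230
CCXXII = 222
230 - 222 = 8

VIII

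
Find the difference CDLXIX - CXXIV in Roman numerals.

CDLXIX = 469
CXXIV = 124
469 - 124 = 345

CCCXLV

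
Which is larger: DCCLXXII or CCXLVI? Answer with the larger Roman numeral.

DCCLXXII = 772
CCXLVI = 246
772 is larger

DCCLXXII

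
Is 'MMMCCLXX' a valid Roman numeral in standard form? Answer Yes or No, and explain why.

'MMMCCLXX': Check the rules: uses only the symbols I, V, X, L, C, D, M; no symbol is repeated more than three times in a row; V, L and D each appear at most once; no smaller symbol precedes a larger one (values never increase from left to right). Value: M (1000) + M (1000) + M (1000) + C (100) + C (100) + L (50) + X (10) + X (10) = 3270. So it is a valid standard Roman numeral.

Yes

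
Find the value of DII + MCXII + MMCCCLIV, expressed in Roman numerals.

DII = 502, MCXII = 1112, MMCCCLIV = 2354
502 + 1112 = 1614
1614 + 2354 = 3968

MMMCMLXVIII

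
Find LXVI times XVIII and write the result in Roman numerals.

LXVI = 66
XVIII = 18
66 × 18 = 1188

MCLXXXVIII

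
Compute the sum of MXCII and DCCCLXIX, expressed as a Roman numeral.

MXCII = 1092
DCCCLXIX = 869
1092 + 869 = 1961

MCMLXI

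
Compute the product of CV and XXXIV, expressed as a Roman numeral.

CV = 105
XXXIV = 34
105 × 34 = 3570

MMMDLXX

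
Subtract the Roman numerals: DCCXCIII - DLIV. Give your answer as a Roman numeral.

DCCXCIII = 793
DLIV = 554
793 - 554 = 239

CCXXXIX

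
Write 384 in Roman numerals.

Convert 384 to Roman numerals:
  384 contains 3×100 (CCC)
  84 contains 1×50 (L)
  34 contains 3×10 (XXX)
  4 contains 1×4 (IV)

CCCLXXXIV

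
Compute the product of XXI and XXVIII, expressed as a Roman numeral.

XXI = 21
XXVIII = 28
21 × 28 = 588

DLXXXVIII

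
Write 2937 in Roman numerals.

Convert 2937 to Roman numerals:
  2937 contains 2×1000 (MM)
  937 contains 1×900 (CM)
  37 contains 3×10 (XXX)
  7 contains 1×5 (V)
  2 contains 2×1 (II)

MMCMXXXVII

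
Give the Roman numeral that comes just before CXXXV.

CXXXV = 135, so the previous integer is 135 - 1 = 134

CXXXIV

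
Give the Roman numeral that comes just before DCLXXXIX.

DCLXXXIX = 689, so the previous integer is 689 - 1 = 688

DCLXXXVIII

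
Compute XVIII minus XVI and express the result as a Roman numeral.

XVIII = 18
XVI = 16
18 - 16 = 2

II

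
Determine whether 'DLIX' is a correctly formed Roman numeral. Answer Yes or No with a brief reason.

'DLIX': Check the rules: uses only the symbols I, V, X, L, C, D, M; no symbol is repeated more than three times in a row; V, L and D each appear at most once; the only place a smaller symbol precedes a larger one is the allowed subtractive pair IX, the symbol right after such a pair (if any) is smaller than the pair's first symbol, and otherwise the values never increase from left to right. Value: D (500) + L (50) + IX (9) = 559. So it is a valid standard Roman numeral.

Yes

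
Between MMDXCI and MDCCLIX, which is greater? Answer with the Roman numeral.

MMDXCI = 2591
MDCCLIX = 1759
2591 is larger

MMDXCI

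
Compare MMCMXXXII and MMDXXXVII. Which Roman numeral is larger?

MMCMXXXII = 2932
MMDXXXVII = 2537
2932 is larger

MMCMXXXII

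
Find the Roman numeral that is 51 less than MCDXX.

MCDXX = 1420
1420 - 51 = 1369

MCCCLXIX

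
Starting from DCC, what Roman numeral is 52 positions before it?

DCC = 700
700 - 52 = 648

DCXLVIII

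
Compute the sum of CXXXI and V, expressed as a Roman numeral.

CXXXI = 131
V = 5
131 + 5 = 136

CXXXVI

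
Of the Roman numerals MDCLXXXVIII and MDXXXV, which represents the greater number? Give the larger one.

MDCLXXXVIII = 1688
MDXXXV = 1535
1688 is larger

MDCLXXXVIII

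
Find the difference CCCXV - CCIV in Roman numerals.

CCCXV = 315
CCIV = 204
315 - 204 = 111

CXI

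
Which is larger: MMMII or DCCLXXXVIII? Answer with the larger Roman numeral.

MMMII = 3002
DCCLXXXVIII = 788
3002 is larger

MMMII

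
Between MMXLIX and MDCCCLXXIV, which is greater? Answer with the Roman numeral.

MMXLIX = 2049
MDCCCLXXIV = 1874
2049 is larger

MMXLIX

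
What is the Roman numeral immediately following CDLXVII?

CDLXVII = 467; next is 468

CDLXVIII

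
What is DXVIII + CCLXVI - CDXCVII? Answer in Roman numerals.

DXVIII = 518, CCLXVI = 266, CDXCVII = 497
518 + 266 = 784
784 - 497 = 287

CCLXXXVII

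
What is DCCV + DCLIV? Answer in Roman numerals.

DCCV = 705
DCLIV = 654
705 + 654 = 1359

MCCCLIX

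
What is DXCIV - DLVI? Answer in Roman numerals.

DXCIV = 594
DLVI = 556
594 - 556 = 38

XXXVIII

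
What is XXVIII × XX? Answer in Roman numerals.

XXVIII = 28
XX = 20
28 × 20 = 560

DLX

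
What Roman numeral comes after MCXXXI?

MCXXXI = 1131; next is 1132

MCXXXII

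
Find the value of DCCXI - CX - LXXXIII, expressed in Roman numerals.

DCCXI = 711, CX = 110, LXXXIII = 83
711 - 110 = 601
601 - 83 = 518

DXVIII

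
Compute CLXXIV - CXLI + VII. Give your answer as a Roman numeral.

CLXXIV = 174, CXLI = 141, VII = 7
174 - 141 = 33
33 + 7 = 40

XL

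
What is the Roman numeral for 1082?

Convert 1082 to Roman numerals:
  1082 contains 1×1000 (M)
  82 contains 1×50 (L)
  32 contains 3×10 (XXX)
  2 contains 2×1 (II)

MLXXXII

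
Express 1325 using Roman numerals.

Convert 1325 to Roman numerals:
  1325 contains 1×1000 (M)
  325 contains 3×100 (CCC)
  25 contains 2×10 (XX)
  5 contains 1×5 (V)

MCCCXXV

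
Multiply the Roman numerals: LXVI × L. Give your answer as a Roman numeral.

LXVI = 66
L = 50
66 × 50 = 3300

MMMCCC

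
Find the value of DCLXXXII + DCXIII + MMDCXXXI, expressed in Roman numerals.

DCLXXXII = 682, DCXIII = 613, MMDCXXXI = 2631
682 + 613 = 1295
1295 + 2631 = 3926

MMMCMXXVI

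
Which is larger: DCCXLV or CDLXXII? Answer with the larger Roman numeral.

DCCXLV = 745
CDLXXII = 472
745 is larger

DCCXLV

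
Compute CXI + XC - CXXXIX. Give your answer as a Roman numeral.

CXI = 111, XC = 90, CXXXIX = 139
111 + 90 = 201
201 - 139 = 62

LXII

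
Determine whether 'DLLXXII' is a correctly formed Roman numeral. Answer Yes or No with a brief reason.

'DLLXXII': L should not appear more than once

No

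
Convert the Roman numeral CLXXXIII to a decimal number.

CLXXXIII: C=100, L=50, X=10, X=10, X=10, I=1, I=1, I=1
100 + 50 + 10 + 10 + 10 + 1 + 1 + 1 = 183

183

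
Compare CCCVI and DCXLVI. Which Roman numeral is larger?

CCCVI = 306
DCXLVI = 646
646 is larger

DCXLVI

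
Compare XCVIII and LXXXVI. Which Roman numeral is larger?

XCVIII = 98
LXXXVI = 86
98 is larger

XCVIII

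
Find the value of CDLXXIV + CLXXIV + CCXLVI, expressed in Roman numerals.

CDLXXIV = 474, CLXXIV = 174, CCXLVI = 246
474 + 174 = 648
648 + 246 = 894

DCCCXCIV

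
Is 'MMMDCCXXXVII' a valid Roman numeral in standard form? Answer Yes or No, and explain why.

'MMMDCCXXXVII': Check the rules: uses only the symbols I, V, X, L, C, D, M; no symbol is repeated more than three times in a row; V, L and D each appear at most once; no smaller symbol precedes a larger one (values never increase from left to right). Value: M (1000) + M (1000) + M (1000) + D (500) + C (100) + C (100) + X (10) + X (10) + X (10) + V (5) + I (1) + I (1) = 3737. So it is a valid standard Roman numeral.

Yes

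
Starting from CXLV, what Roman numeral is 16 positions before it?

CXLV = 145
145 - 16 = 129

CXXIX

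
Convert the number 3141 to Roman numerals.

Convert 3141 to Roman numerals:
  3141 contains 3×1000 (MMM)
  141 contains 1×100 (C)
  41 contains 1×40 (XL)
  1 contains 1×1 (I)

MMMCXLI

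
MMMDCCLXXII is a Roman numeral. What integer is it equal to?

MMMDCCLXXII: M=1000, M=1000, M=1000, D=500, C=100, C=100, L=50, X=10, X=10, I=1, I=1
1000 + 1000 + 1000 + 500 + 100 + 100 + 50 + 10 + 10 + 1 + 1 = 3772

3772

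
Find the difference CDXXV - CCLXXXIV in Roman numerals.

CDXXV = 425
CCLXXXIV = 284
425 - 284 = 141

CXLI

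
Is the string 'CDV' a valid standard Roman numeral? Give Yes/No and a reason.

'CDV': Check the rules: uses only the symbols I, V, X, L, C, D, M; no symbol is repeated more than three times in a row; V, L and D each appear at most once; the only place a smaller symbol precedes a larger one is the allowed subtractive pair CD, the symbol right after such a pair (if any) is smaller than the pair's first symbol, and otherwise the values never increase from left to right. Value: CD (400) + V (5) = 405. So it is a valid standard Roman numeral.

Yes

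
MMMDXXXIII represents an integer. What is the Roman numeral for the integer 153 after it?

MMMDXXXIII = 3533
3533 + 153 = 3686

MMMDCLXXXVI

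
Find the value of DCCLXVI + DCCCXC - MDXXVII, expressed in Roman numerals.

DCCLXVI = 766, DCCCXC = 890, MDXXVII = 1527
766 + 890 = 1656
1656 - 1527 = 129

CXXIX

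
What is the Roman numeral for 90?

Convert 90 to Roman numerals:
  90 contains 1×90 (XC)

XC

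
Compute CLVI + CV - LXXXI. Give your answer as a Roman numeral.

CLVI = 156, CV = 105, LXXXI = 81
156 + 105 = 261
261 - 81 = 180

CLXXX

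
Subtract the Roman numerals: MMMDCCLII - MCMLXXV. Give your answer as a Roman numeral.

MMMDCCLII = 3752
MCMLXXV = 1975
3752 - 1975 = 1777

MDCCLXXVII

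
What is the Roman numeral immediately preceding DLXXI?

DLXXI = 571, so the previous integer is 571 - 1 = 570

DLXX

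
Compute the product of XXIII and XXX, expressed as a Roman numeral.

XXIII = 23
XXX = 30
23 × 30 = 690

DCXC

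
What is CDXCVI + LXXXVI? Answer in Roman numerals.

CDXCVI = 496
LXXXVI = 86
496 + 86 = 582

DLXXXII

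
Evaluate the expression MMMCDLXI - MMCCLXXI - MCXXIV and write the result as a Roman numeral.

MMMCDLXI = 3461, MMCCLXXI = 2271, MCXXIV = 1124
3461 - 2271 = 1190
1190 - 1124 = 66

LXVI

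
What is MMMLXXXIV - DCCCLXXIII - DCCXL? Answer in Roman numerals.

MMMLXXXIV = 3084, DCCCLXXIII = 873, DCCXL = 740
3084 - 873 = 2211
2211 - 740 = 1471

MCDLXXI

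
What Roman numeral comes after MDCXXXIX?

MDCXXXIX = 1639; next is 1640

MDCXL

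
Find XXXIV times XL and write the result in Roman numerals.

XXXIV = 34
XL = 40
34 × 40 = 1360

MCCCLX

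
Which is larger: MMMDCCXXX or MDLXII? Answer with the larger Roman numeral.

MMMDCCXXX = 3730
MDLXII = 1562
3730 is larger

MMMDCCXXX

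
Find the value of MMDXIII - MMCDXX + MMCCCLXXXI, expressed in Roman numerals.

MMDXIII = 2513, MMCDXX = 2420, MMCCCLXXXI = 2381
2513 - 2420 = 93
93 + 2381 = 2474

MMCDLXXIV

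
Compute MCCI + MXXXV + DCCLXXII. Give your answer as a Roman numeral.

MCCI = 1201, MXXXV = 1035, DCCLXXII = 772
1201 + 1035 = 2236
2236 + 772 = 3008

MMMVIII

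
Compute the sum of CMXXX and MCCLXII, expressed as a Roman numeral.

CMXXX = 930
MCCLXII = 1262
930 + 1262 = 2192

MMCXCII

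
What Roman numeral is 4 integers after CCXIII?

CCXIII = 213
213 + 4 = 217

CCXVII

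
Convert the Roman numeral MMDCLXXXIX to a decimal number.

MMDCLXXXIX: M=1000, M=1000, D=500, C=100, L=50, X=10, X=10, X=10, IX=9
1000 + 1000 + 500 + 100 + 50 + 10 + 10 + 10 + 9 = 2689

2689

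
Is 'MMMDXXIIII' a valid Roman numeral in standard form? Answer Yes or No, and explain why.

'MMMDXXIIII': More than 3 consecutive I's

No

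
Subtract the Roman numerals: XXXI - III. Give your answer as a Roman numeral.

XXXI = 31
III = 3
31 - 3 = 28

XXVIII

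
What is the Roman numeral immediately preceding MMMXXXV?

MMMXXXV = 3035; previous is 3034

MMMXXXIV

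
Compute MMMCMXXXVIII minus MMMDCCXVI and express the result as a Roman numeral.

MMMCMXXXVIII = 3938
MMMDCCXVI = 3716
3938 - 3716 = 222

CCXXII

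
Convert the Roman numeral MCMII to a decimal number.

MCMII: M=1000, CM=900, I=1, I=1
1000 + 900 + 1 + 1 = 1902

1902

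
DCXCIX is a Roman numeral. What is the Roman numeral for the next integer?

DCXCIX = 699, so the next integer is 699 + 1 = 700

DCC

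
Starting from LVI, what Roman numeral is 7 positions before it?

LVI = 56
56 - 7 = 49

XLIX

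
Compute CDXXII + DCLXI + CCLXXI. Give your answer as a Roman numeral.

CDXXII = 422, DCLXI = 661, CCLXXI = 271
422 + 661 = 1083
1083 + 271 = 1354

MCCCLIV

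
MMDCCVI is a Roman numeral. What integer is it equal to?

MMDCCVI: M=1000, M=1000, D=500, C=100, C=100, V=5, I=1
1000 + 1000 + 500 + 100 + 100 + 5 + 1 = 2706

2706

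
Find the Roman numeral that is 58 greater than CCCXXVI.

CCCXXVI = 326
326 + 58 = 384

CCCLXXXIV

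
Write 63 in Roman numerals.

Convert 63 to Roman numerals:
  63 contains 1×50 (L)
  13 contains 1×10 (X)
  3 contains 3×1 (III)

LXIII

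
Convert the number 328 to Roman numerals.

Convert 328 to Roman numerals:
  328 contains 3×100 (CCC)
  28 contains 2×10 (XX)
  8 contains 1×5 (V)
  3 contains 3×1 (III)

CCCXXVIII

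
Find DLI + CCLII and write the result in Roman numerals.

DLI = 551
CCLII = 252
551 + 252 = 803

DCCCIII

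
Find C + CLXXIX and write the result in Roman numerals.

C = 100
CLXXIX = 179
100 + 179 = 279

CCLXXIX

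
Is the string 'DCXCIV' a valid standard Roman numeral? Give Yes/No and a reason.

'DCXCIV': Check the rules: uses only the symbols I, V, X, L, C, D, M; no symbol is repeated more than three times in a row; V, L and D each appear at most once; the only places a smaller symbol precedes a larger one are the allowed subtractive pairs XC, IV, the symbol right after such a pair (if any) is smaller than the pair's first symbol, and otherwise the values never increase from left to right. Value: D (500) + C (100) + XC (90) + IV (4) = 694. So it is a valid standard Roman numeral.

Yes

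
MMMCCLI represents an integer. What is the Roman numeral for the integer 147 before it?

MMMCCLI = 3251
3251 - 147 = 3104

MMMCIV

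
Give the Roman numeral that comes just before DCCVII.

DCCVII = 707; previous is 706

DCCVI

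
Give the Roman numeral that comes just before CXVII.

CXVII = 117, so the previous integer is 117 - 1 = 116

CXVI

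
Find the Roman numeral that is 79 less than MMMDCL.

MMMDCL = 3650
3650 - 79 = 3571

MMMDLXXI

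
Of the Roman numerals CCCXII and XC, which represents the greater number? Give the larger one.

CCCXII = 312
XC = 90
312 is larger

CCCXII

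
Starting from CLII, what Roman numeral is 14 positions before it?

CLII = 152
152 - 14 = 138

CXXXVIII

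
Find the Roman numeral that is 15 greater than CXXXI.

CXXXI = 131
131 + 15 = 146

CXLVI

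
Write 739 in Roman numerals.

Convert 739 to Roman numerals:
  739 contains 1×500 (D)
  239 contains 2×100 (CC)
  39 contains 3×10 (XXX)
  9 contains 1×9 (IX)

DCCXXXIX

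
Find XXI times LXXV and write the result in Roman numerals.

XXI = 21
LXXV = 75
21 × 75 = 1575

MDLXXV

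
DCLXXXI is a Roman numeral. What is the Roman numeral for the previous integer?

DCLXXXI = 681, so the previous integer is 681 - 1 = 680

DCLXXX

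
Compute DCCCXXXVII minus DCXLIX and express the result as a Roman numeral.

DCCCXXXVII = 837
DCXLIX = 649
837 - 649 = 188

CLXXXVIII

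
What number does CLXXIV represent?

CLXXIV: C=100, L=50, X=10, X=10, IV=4
100 + 50 + 10 + 10 + 4 = 174

174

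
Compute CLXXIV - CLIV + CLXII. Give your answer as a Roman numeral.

CLXXIV = 174, CLIV = 154, CLXII = 162
174 - 154 = 20
20 + 162 = 182

CLXXXII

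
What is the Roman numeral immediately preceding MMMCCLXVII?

MMMCCLXVII = 3267, so the previous integer is 3267 - 1 = 3266

MMMCCLXVI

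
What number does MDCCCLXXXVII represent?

MDCCCLXXXVII: M=1000, D=500, C=100, C=100, C=100, L=50, X=10, X=10, X=10, V=5, I=1, I=1
1000 + 500 + 100 + 100 + 100 + 50 + 10 + 10 + 10 + 5 + 1 + 1 = 1887

1887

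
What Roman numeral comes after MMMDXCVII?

MMMDXCVII = 3597; next is 3598

MMMDXCVIII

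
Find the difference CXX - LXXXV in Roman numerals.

CXX = 120
LXXXV = 85
120 - 85 = 35

XXXV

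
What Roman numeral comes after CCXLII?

CCXLII = 242, so the next integer is 242 + 1 = 243

CCXLIII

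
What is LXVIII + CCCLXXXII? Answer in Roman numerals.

LXVIII = 68
CCCLXXXII = 382
68 + 382 = 450

CDL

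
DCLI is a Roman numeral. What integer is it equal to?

DCLI: D=500, C=100, L=50, I=1
500 + 100 + 50 + 1 = 651

651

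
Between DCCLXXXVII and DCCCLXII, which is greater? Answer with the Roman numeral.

DCCLXXXVII = 787
DCCCLXII = 862
862 is larger

DCCCLXII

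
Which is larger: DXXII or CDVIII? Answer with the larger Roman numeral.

DXXII = 522
CDVIII = 408
522 is larger

DXXII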